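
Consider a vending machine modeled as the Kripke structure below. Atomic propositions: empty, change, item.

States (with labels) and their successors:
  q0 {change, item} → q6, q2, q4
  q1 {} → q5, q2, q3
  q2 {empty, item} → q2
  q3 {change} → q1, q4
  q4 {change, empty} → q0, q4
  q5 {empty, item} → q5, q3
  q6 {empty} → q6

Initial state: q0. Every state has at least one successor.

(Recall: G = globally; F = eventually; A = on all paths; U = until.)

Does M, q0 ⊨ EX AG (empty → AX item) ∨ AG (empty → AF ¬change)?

Holds

States satisfying AG (empty → AX item): {q2}.
States satisfying EX AG (empty → AX item): {q0, q1, q2}.
States satisfying empty → AF ¬change: {q0, q1, q2, q3, q5, q6}.
States satisfying AG (empty → AF ¬change): {q2, q6}.
States satisfying EX AG (empty → AX item) ∨ AG (empty → AF ¬change): {q0, q1, q2, q6}.
q0 ∈ Sat(EX AG (empty → AX item) ∨ AG (empty → AF ¬change)).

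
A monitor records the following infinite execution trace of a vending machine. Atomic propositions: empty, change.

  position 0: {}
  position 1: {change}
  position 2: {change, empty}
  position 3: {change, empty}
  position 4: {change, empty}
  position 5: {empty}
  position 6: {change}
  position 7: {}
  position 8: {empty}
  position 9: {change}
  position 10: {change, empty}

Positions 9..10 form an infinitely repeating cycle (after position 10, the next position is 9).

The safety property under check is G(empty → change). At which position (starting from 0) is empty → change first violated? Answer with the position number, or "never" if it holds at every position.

5

Check empty → change at each position in order: 0 ✓, 1 ✓, 2 ✓, 3 ✓, 4 ✓.
At position 5 the labels are {empty}, so empty → change is false there. This is the first violation.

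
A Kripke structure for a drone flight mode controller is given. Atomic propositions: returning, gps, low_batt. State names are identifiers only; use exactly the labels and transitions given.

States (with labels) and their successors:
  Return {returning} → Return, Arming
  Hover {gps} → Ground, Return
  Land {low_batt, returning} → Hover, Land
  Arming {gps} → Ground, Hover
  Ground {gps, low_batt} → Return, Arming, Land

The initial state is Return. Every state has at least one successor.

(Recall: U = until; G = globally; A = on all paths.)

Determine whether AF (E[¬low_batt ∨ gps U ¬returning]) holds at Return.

Satisfied

States satisfying E[¬low_batt ∨ gps U ¬returning]: {Return, Hover, Arming, Ground}.
States satisfying AF (E[¬low_batt ∨ gps U ¬returning]): {Return, Hover, Arming, Ground}.
Return ∈ Sat(AF (E[¬low_batt ∨ gps U ¬returning])).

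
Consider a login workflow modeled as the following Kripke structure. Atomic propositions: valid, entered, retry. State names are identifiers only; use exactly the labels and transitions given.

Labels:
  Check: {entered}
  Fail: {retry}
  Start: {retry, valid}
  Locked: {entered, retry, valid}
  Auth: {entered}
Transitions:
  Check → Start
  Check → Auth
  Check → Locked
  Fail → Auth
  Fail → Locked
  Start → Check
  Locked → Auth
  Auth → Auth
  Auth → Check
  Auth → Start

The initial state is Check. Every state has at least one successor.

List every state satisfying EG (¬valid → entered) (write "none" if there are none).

States satisfying ¬valid → entered: {Check, Start, Locked, Auth}.
States satisfying EG (¬valid → entered): {Check, Start, Locked, Auth}.

{Check, Start, Locked, Auth}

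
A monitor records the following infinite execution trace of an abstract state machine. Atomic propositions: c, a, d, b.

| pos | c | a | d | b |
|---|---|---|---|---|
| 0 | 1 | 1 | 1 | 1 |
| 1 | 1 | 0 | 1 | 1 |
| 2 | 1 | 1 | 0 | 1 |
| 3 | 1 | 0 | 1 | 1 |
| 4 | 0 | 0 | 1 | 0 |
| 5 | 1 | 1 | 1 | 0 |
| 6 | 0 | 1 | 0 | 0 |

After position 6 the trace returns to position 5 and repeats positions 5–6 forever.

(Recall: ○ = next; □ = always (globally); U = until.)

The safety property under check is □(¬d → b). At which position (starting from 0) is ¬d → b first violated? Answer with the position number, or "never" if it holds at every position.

6

Check ¬d → b at each position in order: 0 ✓, 1 ✓, 2 ✓, 3 ✓, 4 ✓, 5 ✓.
At position 6 the labels are {a}, so ¬d → b is false there. This is the first violation.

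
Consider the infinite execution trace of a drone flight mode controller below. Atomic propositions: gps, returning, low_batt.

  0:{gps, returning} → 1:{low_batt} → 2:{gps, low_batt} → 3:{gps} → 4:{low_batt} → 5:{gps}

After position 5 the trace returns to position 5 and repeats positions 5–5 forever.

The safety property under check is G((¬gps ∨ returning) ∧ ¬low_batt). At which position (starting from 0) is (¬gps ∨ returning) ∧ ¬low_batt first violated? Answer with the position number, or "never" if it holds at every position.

1

Check (¬gps ∨ returning) ∧ ¬low_batt at each position in order: 0 ✓.
At position 1 the labels are {low_batt}, so (¬gps ∨ returning) ∧ ¬low_batt is false there. This is the first violation.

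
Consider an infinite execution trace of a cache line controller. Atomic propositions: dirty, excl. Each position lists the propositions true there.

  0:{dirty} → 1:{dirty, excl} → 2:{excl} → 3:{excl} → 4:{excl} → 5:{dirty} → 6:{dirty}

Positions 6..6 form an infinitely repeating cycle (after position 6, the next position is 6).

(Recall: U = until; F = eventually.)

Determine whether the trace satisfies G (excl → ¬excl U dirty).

excl → ¬excl U dirty must hold at every position from 0 onward. It fails at position 2, so G (excl → ¬excl U dirty) is false.
Positions where excl holds: 1, 2, 3, 4.
Check ¬excl U dirty at each: 1→ok, 2→fails, 3→fails, 4→fails.

Does not hold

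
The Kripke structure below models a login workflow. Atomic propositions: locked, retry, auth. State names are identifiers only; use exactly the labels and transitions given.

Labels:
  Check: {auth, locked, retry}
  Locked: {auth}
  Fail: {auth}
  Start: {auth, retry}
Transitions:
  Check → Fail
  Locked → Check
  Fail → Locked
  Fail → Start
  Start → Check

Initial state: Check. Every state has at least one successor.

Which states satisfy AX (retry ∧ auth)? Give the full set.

{Locked, Start}

States satisfying retry ∧ auth: {Check, Start}.
States satisfying AX (retry ∧ auth): {Locked, Start}.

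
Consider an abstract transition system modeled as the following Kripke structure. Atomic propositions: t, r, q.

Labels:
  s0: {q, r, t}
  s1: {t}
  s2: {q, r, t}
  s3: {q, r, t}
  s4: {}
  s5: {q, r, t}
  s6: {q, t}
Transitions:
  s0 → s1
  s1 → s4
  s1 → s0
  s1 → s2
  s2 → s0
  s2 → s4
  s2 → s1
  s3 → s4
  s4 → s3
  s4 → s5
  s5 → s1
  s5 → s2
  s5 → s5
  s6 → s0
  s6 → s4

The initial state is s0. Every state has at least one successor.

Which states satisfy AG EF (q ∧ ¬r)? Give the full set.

States satisfying EF (q ∧ ¬r): {s6}.
States satisfying AG EF (q ∧ ¬r): ∅.

none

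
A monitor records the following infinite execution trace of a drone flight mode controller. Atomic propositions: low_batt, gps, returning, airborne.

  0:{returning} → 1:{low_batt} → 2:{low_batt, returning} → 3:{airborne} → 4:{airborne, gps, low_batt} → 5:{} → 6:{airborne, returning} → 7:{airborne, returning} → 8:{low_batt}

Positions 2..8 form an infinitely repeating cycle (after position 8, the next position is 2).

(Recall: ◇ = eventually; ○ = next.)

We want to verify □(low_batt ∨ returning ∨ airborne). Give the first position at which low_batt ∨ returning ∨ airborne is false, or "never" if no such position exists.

Check low_batt ∨ returning ∨ airborne at each position in order: 0 ✓, 1 ✓, 2 ✓, 3 ✓, 4 ✓.
At position 5 the labels are {}, so low_batt ∨ returning ∨ airborne is false there. This is the first violation.

5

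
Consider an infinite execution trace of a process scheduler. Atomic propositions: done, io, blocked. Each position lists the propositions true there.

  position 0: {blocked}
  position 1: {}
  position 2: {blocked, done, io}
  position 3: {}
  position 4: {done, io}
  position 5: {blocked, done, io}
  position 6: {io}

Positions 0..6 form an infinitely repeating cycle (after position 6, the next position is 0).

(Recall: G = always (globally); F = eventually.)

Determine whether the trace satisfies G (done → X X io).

Violated

done → X X io must hold at every position from 0 onward. It fails at position 5, so G (done → X X io) is false.
Positions where done holds: 2, 4, 5.
Check X X io at each: 2→ok, 4→ok, 5→fails.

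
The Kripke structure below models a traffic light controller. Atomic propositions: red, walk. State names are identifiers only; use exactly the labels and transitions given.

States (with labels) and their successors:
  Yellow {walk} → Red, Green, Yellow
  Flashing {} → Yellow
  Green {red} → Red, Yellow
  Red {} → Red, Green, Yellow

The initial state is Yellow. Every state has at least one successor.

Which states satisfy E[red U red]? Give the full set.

{Green}

States satisfying red: {Green}.
States satisfying E[red U red]: {Green}.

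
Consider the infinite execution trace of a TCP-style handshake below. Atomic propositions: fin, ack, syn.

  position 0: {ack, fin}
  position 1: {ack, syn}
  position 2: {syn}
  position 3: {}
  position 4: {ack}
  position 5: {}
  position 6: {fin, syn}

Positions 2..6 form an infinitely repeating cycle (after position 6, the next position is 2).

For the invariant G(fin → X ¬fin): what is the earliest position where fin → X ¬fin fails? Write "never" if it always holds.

never

fin → X ¬fin holds at every position 0..6, and those are all the positions the trace ever visits, so the invariant G(fin → X ¬fin) is never violated.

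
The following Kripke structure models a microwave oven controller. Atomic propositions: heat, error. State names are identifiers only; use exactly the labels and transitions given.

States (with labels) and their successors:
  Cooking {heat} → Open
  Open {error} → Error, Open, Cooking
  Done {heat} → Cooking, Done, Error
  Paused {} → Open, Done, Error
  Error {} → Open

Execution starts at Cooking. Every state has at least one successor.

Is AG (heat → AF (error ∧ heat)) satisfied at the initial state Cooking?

States satisfying heat → AF (error ∧ heat): {Open, Paused, Error}.
States satisfying AG (heat → AF (error ∧ heat)): ∅.
Cooking is reachable from Cooking and violates heat → AF (error ∧ heat), so AG fails at Cooking.
Cooking ∉ Sat(AG (heat → AF (error ∧ heat))).

Violated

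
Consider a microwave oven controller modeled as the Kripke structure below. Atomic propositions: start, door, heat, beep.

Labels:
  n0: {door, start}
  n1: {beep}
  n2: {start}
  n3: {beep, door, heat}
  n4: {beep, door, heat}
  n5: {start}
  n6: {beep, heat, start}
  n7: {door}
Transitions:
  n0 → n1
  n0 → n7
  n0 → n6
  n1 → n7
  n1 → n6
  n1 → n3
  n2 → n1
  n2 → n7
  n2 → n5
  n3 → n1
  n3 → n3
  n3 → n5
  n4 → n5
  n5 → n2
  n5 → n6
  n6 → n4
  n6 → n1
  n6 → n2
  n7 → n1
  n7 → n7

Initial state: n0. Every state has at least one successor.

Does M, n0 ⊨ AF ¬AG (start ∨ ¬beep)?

States satisfying ¬AG (start ∨ ¬beep): {n0, n1, n2, n3, n4, n5, n6, n7}.
States satisfying AF ¬AG (start ∨ ¬beep): {n0, n1, n2, n3, n4, n5, n6, n7}.
n0 ∈ Sat(AF ¬AG (start ∨ ¬beep)).

Satisfied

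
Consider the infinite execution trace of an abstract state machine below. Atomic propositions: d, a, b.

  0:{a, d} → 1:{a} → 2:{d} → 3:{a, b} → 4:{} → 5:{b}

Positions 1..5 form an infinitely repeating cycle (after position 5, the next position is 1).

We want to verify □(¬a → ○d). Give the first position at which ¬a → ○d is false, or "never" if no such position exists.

Check ¬a → ○d at each position in order: 0 ✓, 1 ✓.
At position 2 the labels are {d} and the next position 3 has {a, b}, so ¬a → ○d is false there. This is the first violation.

2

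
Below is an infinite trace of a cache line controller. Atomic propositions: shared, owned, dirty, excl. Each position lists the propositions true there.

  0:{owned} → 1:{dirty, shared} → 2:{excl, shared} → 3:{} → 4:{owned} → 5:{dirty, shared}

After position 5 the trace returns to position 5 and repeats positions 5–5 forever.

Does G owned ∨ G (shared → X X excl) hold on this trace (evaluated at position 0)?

owned must hold at every position from 0 onward. It fails at position 1, so G owned is false.
shared → X X excl must hold at every position from 0 onward. It fails at position 1, so G (shared → X X excl) is false.
Positions where shared holds: 1, 2, 5.
Check X X excl at each: 1→fails, 2→fails, 5→fails.
At position 0: G owned is false; G (shared → X X excl) is false; so G owned ∨ G (shared → X X excl) is false.

Violated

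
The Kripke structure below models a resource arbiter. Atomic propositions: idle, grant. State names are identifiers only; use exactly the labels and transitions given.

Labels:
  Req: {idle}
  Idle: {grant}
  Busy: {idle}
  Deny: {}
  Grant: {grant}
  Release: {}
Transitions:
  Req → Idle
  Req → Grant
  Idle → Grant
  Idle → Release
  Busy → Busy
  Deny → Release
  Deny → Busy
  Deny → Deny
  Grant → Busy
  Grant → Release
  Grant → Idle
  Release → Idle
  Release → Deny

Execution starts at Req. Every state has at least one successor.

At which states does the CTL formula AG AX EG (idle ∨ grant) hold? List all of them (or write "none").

{Busy}

States satisfying AX EG (idle ∨ grant): {Req, Busy}.
States satisfying AG AX EG (idle ∨ grant): {Busy}.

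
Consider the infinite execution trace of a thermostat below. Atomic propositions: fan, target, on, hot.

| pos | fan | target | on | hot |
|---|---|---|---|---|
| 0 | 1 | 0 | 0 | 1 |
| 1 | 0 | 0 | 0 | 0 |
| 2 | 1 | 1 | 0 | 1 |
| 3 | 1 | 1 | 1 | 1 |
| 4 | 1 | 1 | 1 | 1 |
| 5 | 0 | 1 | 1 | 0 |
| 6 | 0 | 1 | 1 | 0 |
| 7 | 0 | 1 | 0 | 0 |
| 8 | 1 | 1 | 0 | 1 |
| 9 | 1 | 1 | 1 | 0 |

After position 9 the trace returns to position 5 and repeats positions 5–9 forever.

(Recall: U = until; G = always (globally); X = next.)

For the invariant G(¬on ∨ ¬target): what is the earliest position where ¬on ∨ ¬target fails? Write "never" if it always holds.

Check ¬on ∨ ¬target at each position in order: 0 ✓, 1 ✓, 2 ✓.
At position 3 the labels are {fan, hot, on, target}, so ¬on ∨ ¬target is false there. This is the first violation.

3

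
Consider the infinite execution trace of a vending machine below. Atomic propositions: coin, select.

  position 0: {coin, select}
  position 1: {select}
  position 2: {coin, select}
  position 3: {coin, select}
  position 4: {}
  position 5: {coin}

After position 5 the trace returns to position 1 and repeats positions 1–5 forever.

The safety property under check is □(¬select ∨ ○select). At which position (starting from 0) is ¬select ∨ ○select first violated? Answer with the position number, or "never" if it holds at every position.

Check ¬select ∨ ○select at each position in order: 0 ✓, 1 ✓, 2 ✓.
At position 3 the labels are {coin, select} and the next position 4 has {}, so ¬select ∨ ○select is false there. This is the first violation.

3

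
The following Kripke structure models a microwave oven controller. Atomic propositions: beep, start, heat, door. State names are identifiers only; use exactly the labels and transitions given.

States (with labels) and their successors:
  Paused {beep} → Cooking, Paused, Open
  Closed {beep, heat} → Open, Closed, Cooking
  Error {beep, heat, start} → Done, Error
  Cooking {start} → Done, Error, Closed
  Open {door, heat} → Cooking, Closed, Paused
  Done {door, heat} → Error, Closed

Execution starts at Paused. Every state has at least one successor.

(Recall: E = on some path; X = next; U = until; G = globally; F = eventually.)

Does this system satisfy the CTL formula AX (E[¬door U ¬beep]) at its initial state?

States satisfying E[¬door U ¬beep]: {Paused, Closed, Error, Cooking, Open, Done}.
States satisfying AX (E[¬door U ¬beep]): {Paused, Closed, Error, Cooking, Open, Done}.
Paused ∈ Sat(AX (E[¬door U ¬beep])).

Satisfied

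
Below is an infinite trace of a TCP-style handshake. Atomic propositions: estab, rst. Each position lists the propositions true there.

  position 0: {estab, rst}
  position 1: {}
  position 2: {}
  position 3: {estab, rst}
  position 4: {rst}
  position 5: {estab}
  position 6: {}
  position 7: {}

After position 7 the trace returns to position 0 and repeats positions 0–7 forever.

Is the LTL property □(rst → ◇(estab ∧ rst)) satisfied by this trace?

Satisfied

rst → ◇(estab ∧ rst) holds at every position 0..7, and those are all positions ever visited, so □(rst → ◇(estab ∧ rst)) holds.
Positions where rst holds: 0, 3, 4.
Check ◇(estab ∧ rst) at each: 0→ok, 3→ok, 4→ok.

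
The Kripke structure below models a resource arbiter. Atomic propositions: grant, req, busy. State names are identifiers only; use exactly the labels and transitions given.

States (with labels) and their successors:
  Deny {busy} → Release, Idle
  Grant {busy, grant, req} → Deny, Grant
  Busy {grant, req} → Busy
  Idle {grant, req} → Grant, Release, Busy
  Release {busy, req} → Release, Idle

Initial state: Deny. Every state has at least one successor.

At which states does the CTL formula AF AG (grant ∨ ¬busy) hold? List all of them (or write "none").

{Busy}

States satisfying AG (grant ∨ ¬busy): {Busy}.
States satisfying AF AG (grant ∨ ¬busy): {Busy}.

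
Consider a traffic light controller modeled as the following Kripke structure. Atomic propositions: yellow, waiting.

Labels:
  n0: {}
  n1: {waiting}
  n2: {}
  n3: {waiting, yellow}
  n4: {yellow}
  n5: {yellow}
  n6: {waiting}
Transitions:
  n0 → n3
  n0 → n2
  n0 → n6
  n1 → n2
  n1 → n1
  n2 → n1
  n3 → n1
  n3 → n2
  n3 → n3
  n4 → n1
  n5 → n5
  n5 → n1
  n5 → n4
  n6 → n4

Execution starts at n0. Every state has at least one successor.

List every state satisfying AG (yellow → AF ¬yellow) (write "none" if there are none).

{n1, n2, n4, n6}

States satisfying yellow → AF ¬yellow: {n0, n1, n2, n4, n6}.
States satisfying AG (yellow → AF ¬yellow): {n1, n2, n4, n6}.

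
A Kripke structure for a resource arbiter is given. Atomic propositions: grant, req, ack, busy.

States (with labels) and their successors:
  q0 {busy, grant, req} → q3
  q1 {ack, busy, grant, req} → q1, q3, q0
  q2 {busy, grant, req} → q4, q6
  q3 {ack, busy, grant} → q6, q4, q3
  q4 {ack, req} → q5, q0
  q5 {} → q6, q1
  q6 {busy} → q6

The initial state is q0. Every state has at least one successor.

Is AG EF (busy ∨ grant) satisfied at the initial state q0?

States satisfying EF (busy ∨ grant): {q0, q1, q2, q3, q4, q5, q6}.
States satisfying AG EF (busy ∨ grant): {q0, q1, q2, q3, q4, q5, q6}.
Every state reachable from q0 satisfies EF (busy ∨ grant).
q0 ∈ Sat(AG EF (busy ∨ grant)).

Satisfied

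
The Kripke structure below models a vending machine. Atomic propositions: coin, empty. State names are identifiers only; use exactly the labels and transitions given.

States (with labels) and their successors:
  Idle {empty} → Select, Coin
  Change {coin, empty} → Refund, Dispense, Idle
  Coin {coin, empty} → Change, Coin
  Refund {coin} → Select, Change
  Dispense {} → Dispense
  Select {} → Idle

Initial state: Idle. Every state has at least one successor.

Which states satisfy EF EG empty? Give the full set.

States satisfying EG empty: {Idle, Change, Coin}.
States satisfying EF EG empty: {Idle, Change, Coin, Refund, Select}.

{Idle, Change, Coin, Refund, Select}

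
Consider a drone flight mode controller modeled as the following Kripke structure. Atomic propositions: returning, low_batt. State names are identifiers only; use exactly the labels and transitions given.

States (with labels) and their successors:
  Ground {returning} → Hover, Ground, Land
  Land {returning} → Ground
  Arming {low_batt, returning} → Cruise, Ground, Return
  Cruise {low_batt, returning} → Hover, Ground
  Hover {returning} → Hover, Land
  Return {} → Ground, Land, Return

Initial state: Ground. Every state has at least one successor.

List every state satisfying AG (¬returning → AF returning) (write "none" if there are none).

{Ground, Land, Cruise, Hover}

States satisfying ¬returning → AF returning: {Ground, Land, Arming, Cruise, Hover}.
States satisfying AG (¬returning → AF returning): {Ground, Land, Cruise, Hover}.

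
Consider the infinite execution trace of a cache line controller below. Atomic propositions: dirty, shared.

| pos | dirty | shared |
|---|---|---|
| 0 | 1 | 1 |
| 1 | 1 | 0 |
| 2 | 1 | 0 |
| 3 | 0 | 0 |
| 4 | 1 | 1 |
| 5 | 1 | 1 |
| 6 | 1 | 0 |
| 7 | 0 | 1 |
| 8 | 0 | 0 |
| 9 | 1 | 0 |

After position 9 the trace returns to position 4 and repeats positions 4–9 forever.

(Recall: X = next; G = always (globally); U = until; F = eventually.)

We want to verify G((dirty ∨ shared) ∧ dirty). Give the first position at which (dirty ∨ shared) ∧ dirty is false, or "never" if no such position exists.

Check (dirty ∨ shared) ∧ dirty at each position in order: 0 ✓, 1 ✓, 2 ✓.
At position 3 the labels are {}, so (dirty ∨ shared) ∧ dirty is false there. This is the first violation.

3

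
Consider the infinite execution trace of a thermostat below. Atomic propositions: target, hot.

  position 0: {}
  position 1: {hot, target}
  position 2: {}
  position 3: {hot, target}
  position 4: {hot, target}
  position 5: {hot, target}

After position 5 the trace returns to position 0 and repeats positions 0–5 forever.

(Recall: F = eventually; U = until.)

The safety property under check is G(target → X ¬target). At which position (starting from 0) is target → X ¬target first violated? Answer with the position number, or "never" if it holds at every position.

Check target → X ¬target at each position in order: 0 ✓, 1 ✓, 2 ✓.
At position 3 the labels are {hot, target} and the next position 4 has {hot, target}, so target → X ¬target is false there. This is the first violation.

3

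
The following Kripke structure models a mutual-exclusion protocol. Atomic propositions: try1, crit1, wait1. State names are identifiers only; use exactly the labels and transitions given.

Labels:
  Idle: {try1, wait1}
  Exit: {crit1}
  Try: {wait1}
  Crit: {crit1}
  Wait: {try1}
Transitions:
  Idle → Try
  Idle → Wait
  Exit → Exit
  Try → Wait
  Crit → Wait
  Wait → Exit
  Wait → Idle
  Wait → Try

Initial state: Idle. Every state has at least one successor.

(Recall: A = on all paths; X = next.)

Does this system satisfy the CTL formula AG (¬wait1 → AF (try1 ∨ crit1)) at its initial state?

States satisfying ¬wait1 → AF (try1 ∨ crit1): {Idle, Exit, Try, Crit, Wait}.
States satisfying AG (¬wait1 → AF (try1 ∨ crit1)): {Idle, Exit, Try, Crit, Wait}.
Every state reachable from Idle satisfies ¬wait1 → AF (try1 ∨ crit1).
Idle ∈ Sat(AG (¬wait1 → AF (try1 ∨ crit1))).

Holds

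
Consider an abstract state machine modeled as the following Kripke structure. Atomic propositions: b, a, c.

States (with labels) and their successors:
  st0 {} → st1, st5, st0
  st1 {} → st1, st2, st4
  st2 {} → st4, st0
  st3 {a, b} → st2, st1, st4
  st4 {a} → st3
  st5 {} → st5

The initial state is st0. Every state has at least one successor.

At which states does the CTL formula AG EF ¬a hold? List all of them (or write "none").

States satisfying EF ¬a: {st0, st1, st2, st3, st4, st5}.
States satisfying AG EF ¬a: {st0, st1, st2, st3, st4, st5}.

{st0, st1, st2, st3, st4, st5}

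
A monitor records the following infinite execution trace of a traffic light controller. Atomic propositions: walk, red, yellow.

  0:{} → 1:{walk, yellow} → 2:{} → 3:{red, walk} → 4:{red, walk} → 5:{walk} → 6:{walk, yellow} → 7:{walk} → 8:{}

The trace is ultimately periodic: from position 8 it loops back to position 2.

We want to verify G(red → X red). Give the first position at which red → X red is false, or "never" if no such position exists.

Check red → X red at each position in order: 0 ✓, 1 ✓, 2 ✓, 3 ✓.
At position 4 the labels are {red, walk} and the next position 5 has {walk}, so red → X red is false there. This is the first violation.

4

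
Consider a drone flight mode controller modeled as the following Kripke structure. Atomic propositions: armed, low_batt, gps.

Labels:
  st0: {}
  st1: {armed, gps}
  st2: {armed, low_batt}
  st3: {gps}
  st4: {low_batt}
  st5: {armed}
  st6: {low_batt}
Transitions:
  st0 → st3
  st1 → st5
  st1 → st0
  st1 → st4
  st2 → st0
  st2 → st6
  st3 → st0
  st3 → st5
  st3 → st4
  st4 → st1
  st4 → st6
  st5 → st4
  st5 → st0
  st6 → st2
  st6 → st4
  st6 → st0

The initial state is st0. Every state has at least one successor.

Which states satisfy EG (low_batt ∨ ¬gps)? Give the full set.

States satisfying low_batt ∨ ¬gps: {st0, st2, st4, st5, st6}.
States satisfying EG (low_batt ∨ ¬gps): {st2, st4, st5, st6}.

{st2, st4, st5, st6}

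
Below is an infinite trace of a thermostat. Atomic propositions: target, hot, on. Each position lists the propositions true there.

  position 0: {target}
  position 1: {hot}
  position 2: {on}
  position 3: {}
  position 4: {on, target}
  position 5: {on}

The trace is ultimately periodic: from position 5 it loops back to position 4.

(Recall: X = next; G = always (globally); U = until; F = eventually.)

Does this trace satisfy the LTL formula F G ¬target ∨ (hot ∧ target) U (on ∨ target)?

Satisfied

G ¬target is false at every position 0..5, so it never becomes true and F G ¬target fails.
Walking from position 0: on ∨ target first holds at position 0, and hot ∧ target holds at every earlier position along the way, so (hot ∧ target) U (on ∨ target) holds.
At position 0: F G ¬target is false; (hot ∧ target) U (on ∨ target) is true; so F G ¬target ∨ (hot ∧ target) U (on ∨ target) is true.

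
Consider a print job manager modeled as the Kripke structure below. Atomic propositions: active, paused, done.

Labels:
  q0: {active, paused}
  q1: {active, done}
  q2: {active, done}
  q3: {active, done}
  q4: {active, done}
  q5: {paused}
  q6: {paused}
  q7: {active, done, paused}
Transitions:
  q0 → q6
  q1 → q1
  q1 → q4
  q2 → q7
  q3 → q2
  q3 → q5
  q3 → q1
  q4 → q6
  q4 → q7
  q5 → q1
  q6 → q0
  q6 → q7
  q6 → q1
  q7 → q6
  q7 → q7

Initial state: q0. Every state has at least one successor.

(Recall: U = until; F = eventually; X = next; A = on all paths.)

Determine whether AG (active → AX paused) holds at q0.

States satisfying active → AX paused: {q0, q2, q4, q5, q6, q7}.
States satisfying AG (active → AX paused): ∅.
q1 is reachable from q0 and violates active → AX paused, so AG fails at q0.
q0 ∉ Sat(AG (active → AX paused)).

Violated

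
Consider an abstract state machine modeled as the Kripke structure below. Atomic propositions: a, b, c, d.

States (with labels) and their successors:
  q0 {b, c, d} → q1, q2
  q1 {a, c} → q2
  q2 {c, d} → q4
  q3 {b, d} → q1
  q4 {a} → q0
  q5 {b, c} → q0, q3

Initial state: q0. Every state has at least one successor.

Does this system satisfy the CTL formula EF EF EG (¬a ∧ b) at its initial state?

States satisfying EF EG (¬a ∧ b): ∅.
States satisfying EF EF EG (¬a ∧ b): ∅.
No suitable path/successor from q0 witnesses the formula.
q0 ∉ Sat(EF EF EG (¬a ∧ b)).

Violated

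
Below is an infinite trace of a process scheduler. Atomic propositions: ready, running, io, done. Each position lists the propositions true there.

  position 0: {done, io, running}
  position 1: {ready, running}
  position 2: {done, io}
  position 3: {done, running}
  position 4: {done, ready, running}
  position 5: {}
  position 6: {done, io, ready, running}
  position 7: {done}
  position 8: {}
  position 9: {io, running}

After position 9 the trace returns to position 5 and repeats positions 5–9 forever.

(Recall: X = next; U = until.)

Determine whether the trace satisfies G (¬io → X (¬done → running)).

¬io → X (¬done → running) must hold at every position from 0 onward. It fails at position 4, so G (¬io → X (¬done → running)) is false.
Positions where ¬io holds: 1, 3, 4, 5, 7, 8.
Check X (¬done → running) at each: 1→ok, 3→ok, 4→fails, 5→ok, 7→fails, 8→ok.

Does not hold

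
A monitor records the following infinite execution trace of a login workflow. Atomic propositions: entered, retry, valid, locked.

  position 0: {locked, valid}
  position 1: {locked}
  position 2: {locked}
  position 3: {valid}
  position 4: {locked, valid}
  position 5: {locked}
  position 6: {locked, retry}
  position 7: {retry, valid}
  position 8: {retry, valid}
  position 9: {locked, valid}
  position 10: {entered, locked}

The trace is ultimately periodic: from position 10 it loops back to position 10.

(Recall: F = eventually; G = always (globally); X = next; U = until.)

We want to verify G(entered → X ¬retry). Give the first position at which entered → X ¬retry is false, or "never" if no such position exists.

entered → X ¬retry holds at every position 0..10, and those are all the positions the trace ever visits, so the invariant G(entered → X ¬retry) is never violated.

never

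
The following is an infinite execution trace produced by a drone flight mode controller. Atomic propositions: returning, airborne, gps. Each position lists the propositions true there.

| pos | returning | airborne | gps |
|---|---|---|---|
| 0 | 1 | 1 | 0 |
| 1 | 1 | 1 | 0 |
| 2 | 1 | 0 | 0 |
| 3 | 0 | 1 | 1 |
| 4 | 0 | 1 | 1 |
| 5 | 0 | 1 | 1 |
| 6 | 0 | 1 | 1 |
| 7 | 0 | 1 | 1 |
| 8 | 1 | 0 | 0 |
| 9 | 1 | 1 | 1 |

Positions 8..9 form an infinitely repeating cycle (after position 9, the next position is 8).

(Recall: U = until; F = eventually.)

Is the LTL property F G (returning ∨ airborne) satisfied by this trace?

G (returning ∨ airborne) holds at position 0, which is reachable from 0, so F G (returning ∨ airborne) holds.

Satisfied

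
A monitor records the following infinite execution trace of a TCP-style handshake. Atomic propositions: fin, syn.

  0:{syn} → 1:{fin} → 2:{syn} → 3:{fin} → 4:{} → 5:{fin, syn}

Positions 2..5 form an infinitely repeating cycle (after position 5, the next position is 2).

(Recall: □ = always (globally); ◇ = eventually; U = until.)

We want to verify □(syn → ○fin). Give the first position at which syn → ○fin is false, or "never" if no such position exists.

Check syn → ○fin at each position in order: 0 ✓, 1 ✓, 2 ✓, 3 ✓, 4 ✓.
At position 5 the labels are {fin, syn} and the next position 2 has {syn}, so syn → ○fin is false there. This is the first violation.

5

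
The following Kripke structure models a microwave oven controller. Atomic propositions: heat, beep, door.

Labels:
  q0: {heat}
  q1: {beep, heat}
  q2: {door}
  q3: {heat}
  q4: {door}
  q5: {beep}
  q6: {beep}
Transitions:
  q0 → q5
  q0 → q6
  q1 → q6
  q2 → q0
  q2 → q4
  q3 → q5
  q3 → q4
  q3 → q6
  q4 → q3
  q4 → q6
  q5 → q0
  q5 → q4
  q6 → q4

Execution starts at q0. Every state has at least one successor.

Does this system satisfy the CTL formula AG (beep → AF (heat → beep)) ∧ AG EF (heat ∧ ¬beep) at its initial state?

Yes

States satisfying beep → AF (heat → beep): {q0, q1, q2, q3, q4, q5, q6}.
States satisfying AG (beep → AF (heat → beep)): {q0, q1, q2, q3, q4, q5, q6}.
States satisfying EF (heat ∧ ¬beep): {q0, q1, q2, q3, q4, q5, q6}.
States satisfying AG EF (heat ∧ ¬beep): {q0, q1, q2, q3, q4, q5, q6}.
States satisfying AG (beep → AF (heat → beep)) ∧ AG EF (heat ∧ ¬beep): {q0, q1, q2, q3, q4, q5, q6}.
q0 ∈ Sat(AG (beep → AF (heat → beep)) ∧ AG EF (heat ∧ ¬beep)).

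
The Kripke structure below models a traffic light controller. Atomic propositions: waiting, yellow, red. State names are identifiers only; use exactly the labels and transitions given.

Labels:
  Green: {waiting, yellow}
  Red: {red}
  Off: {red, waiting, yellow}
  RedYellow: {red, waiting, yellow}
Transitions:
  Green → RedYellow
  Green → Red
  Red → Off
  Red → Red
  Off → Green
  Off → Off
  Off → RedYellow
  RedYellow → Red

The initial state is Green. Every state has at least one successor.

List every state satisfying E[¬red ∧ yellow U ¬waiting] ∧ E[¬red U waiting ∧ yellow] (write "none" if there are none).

{Green}

States satisfying ¬red ∧ yellow: {Green}.
States satisfying ¬waiting: {Red}.
States satisfying E[¬red ∧ yellow U ¬waiting]: {Green, Red}.
States satisfying ¬red: {Green}.
States satisfying waiting ∧ yellow: {Green, Off, RedYellow}.
States satisfying E[¬red U waiting ∧ yellow]: {Green, Off, RedYellow}.
States satisfying E[¬red ∧ yellow U ¬waiting] ∧ E[¬red U waiting ∧ yellow]: {Green}.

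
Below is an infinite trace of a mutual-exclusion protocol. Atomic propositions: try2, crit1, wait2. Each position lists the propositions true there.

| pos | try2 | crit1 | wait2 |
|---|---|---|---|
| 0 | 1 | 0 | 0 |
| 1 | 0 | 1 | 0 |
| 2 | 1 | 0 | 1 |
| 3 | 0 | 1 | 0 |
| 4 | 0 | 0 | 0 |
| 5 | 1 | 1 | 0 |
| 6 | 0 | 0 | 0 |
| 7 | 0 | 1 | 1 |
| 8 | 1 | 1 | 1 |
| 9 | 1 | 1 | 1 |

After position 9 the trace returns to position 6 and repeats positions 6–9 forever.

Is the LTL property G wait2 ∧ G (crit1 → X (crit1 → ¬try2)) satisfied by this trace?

Violated

wait2 must hold at every position from 0 onward. It fails at position 0, so G wait2 is false.
crit1 → X (crit1 → ¬try2) must hold at every position from 0 onward. It fails at position 7, so G (crit1 → X (crit1 → ¬try2)) is false.
Positions where crit1 holds: 1, 3, 5, 7, 8, 9.
Check X (crit1 → ¬try2) at each: 1→ok, 3→ok, 5→ok, 7→fails, 8→fails, 9→ok.
At position 0: G wait2 is false; G (crit1 → X (crit1 → ¬try2)) is false; so G wait2 ∧ G (crit1 → X (crit1 → ¬try2)) is false.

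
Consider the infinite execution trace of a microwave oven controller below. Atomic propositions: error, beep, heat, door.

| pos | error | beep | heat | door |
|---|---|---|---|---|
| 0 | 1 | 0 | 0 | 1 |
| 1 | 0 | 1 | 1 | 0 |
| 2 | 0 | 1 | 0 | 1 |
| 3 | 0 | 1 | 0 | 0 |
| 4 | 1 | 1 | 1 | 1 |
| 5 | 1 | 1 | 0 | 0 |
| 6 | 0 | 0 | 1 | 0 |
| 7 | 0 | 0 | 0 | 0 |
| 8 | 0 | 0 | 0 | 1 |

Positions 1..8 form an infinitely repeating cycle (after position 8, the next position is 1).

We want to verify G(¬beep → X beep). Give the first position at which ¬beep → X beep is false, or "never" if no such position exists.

6

Check ¬beep → X beep at each position in order: 0 ✓, 1 ✓, 2 ✓, 3 ✓, 4 ✓, 5 ✓.
At position 6 the labels are {heat} and the next position 7 has {}, so ¬beep → X beep is false there. This is the first violation.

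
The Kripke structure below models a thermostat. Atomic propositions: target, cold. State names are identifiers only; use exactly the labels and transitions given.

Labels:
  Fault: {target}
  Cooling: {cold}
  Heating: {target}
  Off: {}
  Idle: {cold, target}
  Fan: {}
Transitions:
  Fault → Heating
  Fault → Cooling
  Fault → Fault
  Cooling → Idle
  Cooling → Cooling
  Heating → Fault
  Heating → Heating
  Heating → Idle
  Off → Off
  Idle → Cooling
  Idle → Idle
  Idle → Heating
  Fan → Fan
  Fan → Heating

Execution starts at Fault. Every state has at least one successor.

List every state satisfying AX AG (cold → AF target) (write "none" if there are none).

States satisfying AG (cold → AF target): {Off}.
States satisfying AX AG (cold → AF target): {Off}.

{Off}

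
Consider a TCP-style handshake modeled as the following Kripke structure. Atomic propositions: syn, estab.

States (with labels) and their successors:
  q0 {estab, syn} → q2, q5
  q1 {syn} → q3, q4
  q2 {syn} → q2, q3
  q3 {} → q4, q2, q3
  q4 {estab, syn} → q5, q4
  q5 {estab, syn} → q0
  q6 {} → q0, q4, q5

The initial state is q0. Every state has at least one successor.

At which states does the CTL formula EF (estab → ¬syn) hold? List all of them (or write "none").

{q0, q1, q2, q3, q4, q5, q6}

States satisfying estab → ¬syn: {q1, q2, q3, q6}.
States satisfying EF (estab → ¬syn): {q0, q1, q2, q3, q4, q5, q6}.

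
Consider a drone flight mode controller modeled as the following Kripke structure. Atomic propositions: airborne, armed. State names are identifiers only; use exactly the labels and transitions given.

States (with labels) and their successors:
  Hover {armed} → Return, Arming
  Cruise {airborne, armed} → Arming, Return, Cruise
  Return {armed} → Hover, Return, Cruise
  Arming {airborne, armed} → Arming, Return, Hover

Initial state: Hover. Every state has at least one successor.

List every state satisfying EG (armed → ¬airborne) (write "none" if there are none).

States satisfying armed → ¬airborne: {Hover, Return}.
States satisfying EG (armed → ¬airborne): {Hover, Return}.

{Hover, Return}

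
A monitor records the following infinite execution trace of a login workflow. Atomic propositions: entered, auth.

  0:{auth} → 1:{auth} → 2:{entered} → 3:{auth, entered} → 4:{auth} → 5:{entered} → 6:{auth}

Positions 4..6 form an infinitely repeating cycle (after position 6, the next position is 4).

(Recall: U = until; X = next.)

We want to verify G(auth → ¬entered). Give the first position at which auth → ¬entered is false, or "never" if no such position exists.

3

Check auth → ¬entered at each position in order: 0 ✓, 1 ✓, 2 ✓.
At position 3 the labels are {auth, entered}, so auth → ¬entered is false there. This is the first violation.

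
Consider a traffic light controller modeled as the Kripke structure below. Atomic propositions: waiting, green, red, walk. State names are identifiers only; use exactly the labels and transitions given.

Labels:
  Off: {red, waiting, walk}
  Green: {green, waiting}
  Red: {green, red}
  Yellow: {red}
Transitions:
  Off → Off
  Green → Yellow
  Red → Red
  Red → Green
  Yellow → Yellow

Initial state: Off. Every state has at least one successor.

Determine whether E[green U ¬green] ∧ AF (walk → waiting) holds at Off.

States satisfying green: {Green, Red}.
States satisfying ¬green: {Off, Yellow}.
States satisfying E[green U ¬green]: {Off, Green, Red, Yellow}.
States satisfying walk → waiting: {Off, Green, Red, Yellow}.
States satisfying AF (walk → waiting): {Off, Green, Red, Yellow}.
States satisfying E[green U ¬green] ∧ AF (walk → waiting): {Off, Green, Red, Yellow}.
Off ∈ Sat(E[green U ¬green] ∧ AF (walk → waiting)).

Holds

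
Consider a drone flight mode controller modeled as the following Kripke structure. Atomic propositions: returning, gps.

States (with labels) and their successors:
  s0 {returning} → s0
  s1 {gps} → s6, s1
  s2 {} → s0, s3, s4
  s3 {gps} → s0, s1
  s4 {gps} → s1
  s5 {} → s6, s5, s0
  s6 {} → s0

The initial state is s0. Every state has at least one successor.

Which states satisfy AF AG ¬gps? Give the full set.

States satisfying AG ¬gps: {s0, s5, s6}.
States satisfying AF AG ¬gps: {s0, s5, s6}.

{s0, s5, s6}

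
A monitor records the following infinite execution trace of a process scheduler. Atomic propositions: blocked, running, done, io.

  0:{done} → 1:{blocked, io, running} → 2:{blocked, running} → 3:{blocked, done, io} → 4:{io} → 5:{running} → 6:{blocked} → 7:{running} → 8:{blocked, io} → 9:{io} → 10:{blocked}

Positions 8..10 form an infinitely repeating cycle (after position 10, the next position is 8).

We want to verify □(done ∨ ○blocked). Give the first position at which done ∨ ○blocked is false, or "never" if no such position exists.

Check done ∨ ○blocked at each position in order: 0 ✓, 1 ✓, 2 ✓, 3 ✓.
At position 4 the labels are {io} and the next position 5 has {running}, so done ∨ ○blocked is false there. This is the first violation.

4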